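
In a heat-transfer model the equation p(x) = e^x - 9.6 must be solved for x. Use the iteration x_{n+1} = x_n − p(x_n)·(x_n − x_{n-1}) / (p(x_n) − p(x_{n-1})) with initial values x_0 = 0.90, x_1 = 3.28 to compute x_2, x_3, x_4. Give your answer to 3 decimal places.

1.605, 1.963, 2.377

p(0.90) = -7.14040, p(3.28) = 16.97577
x_2 = 3.28000 − 16.97577·(3.28000 − 0.90000) / (16.97577 − (-7.14040)) = 3.28000 − (40.40234)/(24.11617) = 1.60468
p(1.60468) = -4.62374
x_3 = 1.60468 − (-4.62374)·(1.60468 − 3.28000) / (-4.62374 − 16.97577) = 1.60468 − (7.74625)/(-21.59951) = 1.96331
p(1.96331) = -2.47714
x_4 = 1.96331 − (-2.47714)·(1.96331 − 1.60468) / (-2.47714 − (-4.62374)) = 1.96331 − (-0.88838)/(2.14660) = 2.37716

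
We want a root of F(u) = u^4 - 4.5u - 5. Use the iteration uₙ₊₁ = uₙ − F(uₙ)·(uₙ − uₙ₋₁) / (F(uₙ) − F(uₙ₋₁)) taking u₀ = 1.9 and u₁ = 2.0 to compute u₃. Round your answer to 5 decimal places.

F(1.9) = -0.5179000, F(2.0) = 2.0000000
u₂ = 2.0000000 − 2.0000000·(2.0000000 − 1.9000000) / (2.0000000 − (-0.5179000)) = 2.0000000 − (0.2000000)/(2.5179000) = 1.9205687
F(1.9205687) = -0.0369056
u₃ = 1.9205687 − (-0.0369056)·(1.9205687 − 2.0000000) / (-0.0369056 − 2.0000000) = 1.9205687 − (0.0029315)/(-2.0369056) = 1.9220079

1.92201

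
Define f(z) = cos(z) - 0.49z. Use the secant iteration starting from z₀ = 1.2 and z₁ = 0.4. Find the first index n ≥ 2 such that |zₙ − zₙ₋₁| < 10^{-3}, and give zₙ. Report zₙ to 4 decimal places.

n = 5, zₙ = 1.0375

f(1.2) = -0.225642, f(0.4) = 0.725061
z₂ = 0.400000 − 0.725061·(-0.800000)/(0.950703) = 1.010126;  |Δ| = 0.610126
f(1.010126) = 0.036792
z₃ = 1.010126 − 0.036792·(0.610126)/(-0.688269) = 1.042741;  |Δ| = 0.032615
f(1.042741) = -0.007089
z₄ = 1.042741 − (-0.007089)·(0.032615)/(-0.043881) = 1.037472;  |Δ| = 0.005269
f(1.037472) = 0.000037
z₅ = 1.037472 − 0.000037·(-0.005269)/(0.007126) = 1.037500;  |Δ| = 0.000027
|z₅ − z₄| = 0.000027 < 10^{-3}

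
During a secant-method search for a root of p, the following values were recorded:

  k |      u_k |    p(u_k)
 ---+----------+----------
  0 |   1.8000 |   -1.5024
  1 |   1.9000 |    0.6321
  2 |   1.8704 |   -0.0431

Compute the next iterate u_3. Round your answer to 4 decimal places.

u_3 = 1.8704 − (-0.0431)·(1.8704 − 1.9000) / (-0.0431 − 0.6321)
   = 1.8704 − (0.001276)/(-0.675200) = 1.872289

1.8723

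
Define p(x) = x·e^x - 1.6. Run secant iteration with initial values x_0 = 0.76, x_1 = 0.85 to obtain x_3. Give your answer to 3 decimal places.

0.753

p(0.76) = 0.02509, p(0.85) = 0.38870
x_2 = 0.85000 − 0.38870·(0.85000 − 0.76000) / (0.38870 − 0.02509) = 0.85000 − (0.03498)/(0.36361) = 0.75379
p(0.75379) = 0.00183
x_3 = 0.75379 − 0.00183·(0.75379 − 0.85000) / (0.00183 − 0.38870) = 0.75379 − (-0.00018)/(-0.38687) = 0.75333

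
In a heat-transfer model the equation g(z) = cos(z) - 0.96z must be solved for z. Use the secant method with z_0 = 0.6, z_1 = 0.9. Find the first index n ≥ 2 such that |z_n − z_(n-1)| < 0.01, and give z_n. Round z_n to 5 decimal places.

g(0.6) = 0.2493356, g(0.9) = -0.2423900
z_2 = 0.9000000 − (-0.2423900)·(0.3000000)/(-0.4917256) = 0.7521187;  |Δ| = 0.1478813
g(0.7521187) = 0.0082090
z_3 = 0.7521187 − 0.0082090·(-0.1478813)/(0.2505991) = 0.7569630;  |Δ| = 0.0048442
|z_3 − z_2| = 0.0048442 < 0.01

n = 3, z_n = 0.75696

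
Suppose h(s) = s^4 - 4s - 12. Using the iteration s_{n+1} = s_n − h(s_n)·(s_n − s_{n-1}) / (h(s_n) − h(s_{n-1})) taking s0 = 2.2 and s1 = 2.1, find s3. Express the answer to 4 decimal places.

2.1282

h(2.2) = 2.625600, h(2.1) = -0.951900
s2 = 2.100000 − (-0.951900)·(2.100000 − 2.200000) / (-0.951900 − 2.625600) = 2.100000 − (0.095190)/(-3.577500) = 2.126608
h(2.126608) = -0.053774
s3 = 2.126608 − (-0.053774)·(2.126608 − 2.100000) / (-0.053774 − (-0.951900)) = 2.126608 − (-0.001431)/(0.898126) = 2.128201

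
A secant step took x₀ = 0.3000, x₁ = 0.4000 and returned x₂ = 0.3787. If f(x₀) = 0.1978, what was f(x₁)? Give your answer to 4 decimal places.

-0.0535

The secant line through (0.3000, 0.1978) and (0.4000, f(x₁)) crosses zero at x₂ = 0.3787.
So (0.3000, 0.1978), (0.4000, f(x₁)), (0.3787, 0) are collinear:
f(x₁) = 0.1978 · (0.4000 − 0.3787) / (0.3000 − 0.3787) = 0.1978 · (0.021300)/(-0.078700) = -0.053534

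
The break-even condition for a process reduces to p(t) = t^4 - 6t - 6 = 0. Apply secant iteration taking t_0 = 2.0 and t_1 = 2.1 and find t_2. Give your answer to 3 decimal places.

p(2.0) = -2.00000, p(2.1) = 0.84810
t_2 = 2.10000 − 0.84810·(2.10000 − 2.00000) / (0.84810 − (-2.00000)) = 2.10000 − (0.08481)/(2.84810) = 2.07022

2.070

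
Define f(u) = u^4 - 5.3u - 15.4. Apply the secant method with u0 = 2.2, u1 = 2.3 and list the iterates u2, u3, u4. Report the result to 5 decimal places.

f(2.2) = -3.6344000, f(2.3) = 0.3941000
u2 = 2.3000000 − 0.3941000·(2.3000000 − 2.2000000) / (0.3941000 − (-3.6344000)) = 2.3000000 − (0.0394100)/(4.0285000) = 2.2902172
f(2.2902172) = -0.0271314
u3 = 2.2902172 − (-0.0271314)·(2.2902172 − 2.3000000) / (-0.0271314 − 0.3941000) = 2.2902172 − (0.0002654)/(-0.4212314) = 2.2908473
f(2.2908473) = -0.0001820
u4 = 2.2908473 − (-0.0001820)·(2.2908473 − 2.2902172) / (-0.0001820 − (-0.0271314)) = 2.2908473 − (-0.0000001)/(0.0269493) = 2.2908516

2.29022, 2.29085, 2.29085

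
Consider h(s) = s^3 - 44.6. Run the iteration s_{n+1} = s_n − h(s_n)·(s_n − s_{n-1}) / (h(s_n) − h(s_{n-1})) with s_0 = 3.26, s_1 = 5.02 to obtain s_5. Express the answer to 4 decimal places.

3.5463

h(3.26) = -9.954024, h(5.02) = 81.906008
s_2 = 5.020000 − 81.906008·(5.020000 − 3.260000) / (81.906008 − (-9.954024)) = 5.020000 − (144.154574)/(91.860032) = 3.450715
h(3.450715) = -3.510840
s_3 = 3.450715 − (-3.510840)·(3.450715 − 5.020000) / (-3.510840 − 81.906008) = 3.450715 − (5.509509)/(-85.416848) = 3.515216
h(3.515216) = -1.163363
s_4 = 3.515216 − (-1.163363)·(3.515216 − 3.450715) / (-1.163363 − (-3.510840)) = 3.515216 − (-0.075039)/(2.347477) = 3.547182
h(3.547182) = 0.032419
s_5 = 3.547182 − 0.032419·(3.547182 − 3.515216) / (0.032419 − (-1.163363)) = 3.547182 − (0.001036)/(1.195781) = 3.546315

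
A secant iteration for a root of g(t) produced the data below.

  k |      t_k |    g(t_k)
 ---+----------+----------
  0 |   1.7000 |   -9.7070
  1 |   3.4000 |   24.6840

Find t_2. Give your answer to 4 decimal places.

2.1798

t_2 = 3.4000 − 24.6840·(3.4000 − 1.7000) / (24.6840 − (-9.7070))
   = 3.4000 − (41.962800)/(34.391000) = 2.179832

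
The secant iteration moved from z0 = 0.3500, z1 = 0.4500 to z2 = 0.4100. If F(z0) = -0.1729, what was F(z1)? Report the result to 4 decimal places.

0.1153

The secant line through (0.3500, -0.1729) and (0.4500, F(z1)) crosses zero at z2 = 0.4100.
So (0.3500, -0.1729), (0.4500, F(z1)), (0.4100, 0) are collinear:
F(z1) = -0.1729 · (0.4500 − 0.4100) / (0.3500 − 0.4100) = -0.1729 · (0.040000)/(-0.060000) = 0.115267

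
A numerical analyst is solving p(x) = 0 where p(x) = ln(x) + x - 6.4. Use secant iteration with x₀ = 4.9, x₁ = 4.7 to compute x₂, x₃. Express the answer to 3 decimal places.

4.826, 4.826

p(4.9) = 0.08924, p(4.7) = -0.15244
x₂ = 4.70000 − (-0.15244)·(4.70000 − 4.90000) / (-0.15244 − 0.08924) = 4.70000 − (0.03049)/(-0.24167) = 4.82615
p(4.82615) = 0.00020
x₃ = 4.82615 − 0.00020·(4.82615 − 4.70000) / (0.00020 − (-0.15244)) = 4.82615 − (0.00003)/(0.15264) = 4.82599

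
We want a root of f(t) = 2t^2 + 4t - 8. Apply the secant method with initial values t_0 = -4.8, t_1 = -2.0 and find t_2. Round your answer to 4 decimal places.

f(-4.8) = 18.880000, f(-2.0) = -8.000000
t_2 = -2.000000 − (-8.000000)·(-2.000000 − (-4.800000)) / (-8.000000 − 18.880000) = -2.000000 − (-22.400000)/(-26.880000) = -2.833333

-2.8333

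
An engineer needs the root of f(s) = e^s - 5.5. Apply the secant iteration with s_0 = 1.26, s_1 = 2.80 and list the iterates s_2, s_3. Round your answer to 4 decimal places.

1.4954, 1.6085

f(1.26) = -1.974579, f(2.80) = 10.944647
s_2 = 2.800000 − 10.944647·(2.800000 − 1.260000) / (10.944647 − (-1.974579)) = 2.800000 − (16.854756)/(12.919225) = 1.495374
f(1.495374) = -1.038995
s_3 = 1.495374 − (-1.038995)·(1.495374 − 2.800000) / (-1.038995 − 10.944647) = 1.495374 − (1.355500)/(-11.983642) = 1.608487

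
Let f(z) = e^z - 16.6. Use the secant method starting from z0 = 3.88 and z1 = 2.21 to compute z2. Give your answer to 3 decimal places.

f(3.88) = 31.82422, f(2.21) = -7.48428
z2 = 2.21000 − (-7.48428)·(2.21000 − 3.88000) / (-7.48428 − 31.82422) = 2.21000 − (12.49875)/(-39.30850) = 2.52797

2.528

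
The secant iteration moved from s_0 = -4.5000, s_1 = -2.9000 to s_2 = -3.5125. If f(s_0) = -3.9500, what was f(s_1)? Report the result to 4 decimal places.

The secant line through (-4.5000, -3.9500) and (-2.9000, f(s_1)) crosses zero at s_2 = -3.5125.
So (-4.5000, -3.9500), (-2.9000, f(s_1)), (-3.5125, 0) are collinear:
f(s_1) = -3.9500 · (-2.9000 − (-3.5125)) / (-4.5000 − (-3.5125)) = -3.9500 · (0.612500)/(-0.987500) = 2.450000

2.4500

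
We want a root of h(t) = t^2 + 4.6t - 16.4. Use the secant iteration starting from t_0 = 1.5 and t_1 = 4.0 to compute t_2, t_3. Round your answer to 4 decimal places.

2.2178, 2.3361

h(1.5) = -7.250000, h(4.0) = 18.000000
t_2 = 4.000000 − 18.000000·(4.000000 − 1.500000) / (18.000000 − (-7.250000)) = 4.000000 − (45.000000)/(25.250000) = 2.217822
h(2.217822) = -1.279286
t_3 = 2.217822 − (-1.279286)·(2.217822 − 4.000000) / (-1.279286 − 18.000000) = 2.217822 − (2.279916)/(-19.279286) = 2.336079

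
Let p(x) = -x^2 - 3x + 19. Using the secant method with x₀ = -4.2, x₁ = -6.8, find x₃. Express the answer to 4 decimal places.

p(-4.2) = 13.960000, p(-6.8) = -6.840000
x₂ = -6.800000 − (-6.840000)·(-6.800000 − (-4.200000)) / (-6.840000 − 13.960000) = -6.800000 − (17.784000)/(-20.800000) = -5.945000
p(-5.945000) = 1.491975
x₃ = -5.945000 − 1.491975·(-5.945000 − (-6.800000)) / (1.491975 − (-6.840000)) = -5.945000 − (1.275639)/(8.331975) = -6.098102

-6.0981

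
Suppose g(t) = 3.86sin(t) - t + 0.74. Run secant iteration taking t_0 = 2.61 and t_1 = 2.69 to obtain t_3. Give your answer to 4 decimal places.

2.6299

g(2.61) = 0.086660, g(2.69) = -0.265500
t_2 = 2.690000 − (-0.265500)·(2.690000 − 2.610000) / (-0.265500 − 0.086660) = 2.690000 − (-0.021240)/(-0.352160) = 2.629687
g(2.629687) = 0.001095
t_3 = 2.629687 − 0.001095·(2.629687 − 2.690000) / (0.001095 − (-0.265500)) = 2.629687 − (-0.000066)/(0.266595) = 2.629934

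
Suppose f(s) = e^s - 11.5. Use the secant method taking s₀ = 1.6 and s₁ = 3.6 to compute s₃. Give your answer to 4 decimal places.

f(1.6) = -6.546968, f(3.6) = 25.098234
s₂ = 3.600000 − 25.098234·(3.600000 − 1.600000) / (25.098234 − (-6.546968)) = 3.600000 − (50.196469)/(31.645202) = 2.013773
f(2.013773) = -4.008469
s₃ = 2.013773 − (-4.008469)·(2.013773 − 3.600000) / (-4.008469 − 25.098234) = 2.013773 − (6.358341)/(-29.106704) = 2.232223

2.2322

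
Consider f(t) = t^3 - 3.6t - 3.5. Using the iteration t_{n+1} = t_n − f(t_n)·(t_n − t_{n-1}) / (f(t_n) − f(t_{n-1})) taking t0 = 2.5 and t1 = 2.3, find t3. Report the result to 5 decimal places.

2.26795

f(2.5) = 3.1250000, f(2.3) = 0.3870000
t2 = 2.3000000 − 0.3870000·(2.3000000 − 2.5000000) / (0.3870000 − 3.1250000) = 2.3000000 − (-0.0774000)/(-2.7380000) = 2.2717312
f(2.2717312) = 0.0456331
t3 = 2.2717312 − 0.0456331·(2.2717312 − 2.3000000) / (0.0456331 − 0.3870000) = 2.2717312 − (-0.0012900)/(-0.3413669) = 2.2679523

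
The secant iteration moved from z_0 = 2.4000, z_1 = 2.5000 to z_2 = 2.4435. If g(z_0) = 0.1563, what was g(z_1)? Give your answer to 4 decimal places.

-0.2030

The secant line through (2.4000, 0.1563) and (2.5000, g(z_1)) crosses zero at z_2 = 2.4435.
So (2.4000, 0.1563), (2.5000, g(z_1)), (2.4435, 0) are collinear:
g(z_1) = 0.1563 · (2.5000 − 2.4435) / (2.4000 − 2.4435) = 0.1563 · (0.056500)/(-0.043500) = -0.203010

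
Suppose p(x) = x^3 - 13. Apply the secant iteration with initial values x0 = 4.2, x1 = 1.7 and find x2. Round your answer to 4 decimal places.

p(4.2) = 61.088000, p(1.7) = -8.087000
x2 = 1.700000 − (-8.087000)·(1.700000 − 4.200000) / (-8.087000 − 61.088000) = 1.700000 − (20.217500)/(-69.175000) = 1.992266

1.9923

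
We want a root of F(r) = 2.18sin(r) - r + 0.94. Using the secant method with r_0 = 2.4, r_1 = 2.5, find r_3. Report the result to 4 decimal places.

2.4048

F(2.4) = 0.012510, F(2.5) = -0.255331
r_2 = 2.500000 − (-0.255331)·(2.500000 − 2.400000) / (-0.255331 − 0.012510) = 2.500000 − (-0.025533)/(-0.267840) = 2.404671
F(2.404671) = 0.000315
r_3 = 2.404671 − 0.000315·(2.404671 − 2.500000) / (0.000315 − (-0.255331)) = 2.404671 − (-0.000030)/(0.255646) = 2.404788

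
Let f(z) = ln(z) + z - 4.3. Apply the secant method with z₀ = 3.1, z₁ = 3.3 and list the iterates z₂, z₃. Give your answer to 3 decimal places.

3.152, 3.152

f(3.1) = -0.06860, f(3.3) = 0.19392
z₂ = 3.30000 − 0.19392·(3.30000 − 3.10000) / (0.19392 − (-0.06860)) = 3.30000 − (0.03878)/(0.26252) = 3.15226
f(3.15226) = 0.00038
z₃ = 3.15226 − 0.00038·(3.15226 − 3.30000) / (0.00038 − 0.19392) = 3.15226 − (-0.00006)/(-0.19354) = 3.15197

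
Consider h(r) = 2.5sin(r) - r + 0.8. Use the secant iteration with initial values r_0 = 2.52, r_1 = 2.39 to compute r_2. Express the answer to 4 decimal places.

2.4299

h(2.52) = -0.264173, h(2.39) = 0.117008
r_2 = 2.390000 − 0.117008·(2.390000 − 2.520000) / (0.117008 − (-0.264173)) = 2.390000 − (-0.015211)/(0.381181) = 2.429905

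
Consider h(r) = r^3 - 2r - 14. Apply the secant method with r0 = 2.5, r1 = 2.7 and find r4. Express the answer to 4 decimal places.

2.6857

h(2.5) = -3.375000, h(2.7) = 0.283000
r2 = 2.700000 − 0.283000·(2.700000 − 2.500000) / (0.283000 − (-3.375000)) = 2.700000 − (0.056600)/(3.658000) = 2.684527
h(2.684527) = -0.022512
r3 = 2.684527 − (-0.022512)·(2.684527 − 2.700000) / (-0.022512 − 0.283000) = 2.684527 − (0.000348)/(-0.305512) = 2.685667
h(2.685667) = -0.000132
r4 = 2.685667 − (-0.000132)·(2.685667 − 2.684527) / (-0.000132 − (-0.022512)) = 2.685667 − (0.000000)/(0.022380) = 2.685674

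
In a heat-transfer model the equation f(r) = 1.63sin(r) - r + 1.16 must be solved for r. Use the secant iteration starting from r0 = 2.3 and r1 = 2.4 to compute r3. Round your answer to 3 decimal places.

f(2.3) = 0.07550, f(2.4) = -0.13900
r2 = 2.40000 − (-0.13900)·(2.40000 − 2.30000) / (-0.13900 − 0.07550) = 2.40000 − (-0.01390)/(-0.21449) = 2.33520
f(2.33520) = 0.00133
r3 = 2.33520 − 0.00133·(2.33520 − 2.40000) / (0.00133 − (-0.13900)) = 2.33520 − (-0.00009)/(0.14032) = 2.33581

2.336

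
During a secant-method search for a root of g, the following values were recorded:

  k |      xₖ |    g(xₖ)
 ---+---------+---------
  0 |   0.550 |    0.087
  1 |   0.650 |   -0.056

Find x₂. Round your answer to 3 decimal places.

x₂ = 0.650 − (-0.056)·(0.650 − 0.550) / (-0.056 − 0.087)
   = 0.650 − (-0.00560)/(-0.14300) = 0.61084

0.611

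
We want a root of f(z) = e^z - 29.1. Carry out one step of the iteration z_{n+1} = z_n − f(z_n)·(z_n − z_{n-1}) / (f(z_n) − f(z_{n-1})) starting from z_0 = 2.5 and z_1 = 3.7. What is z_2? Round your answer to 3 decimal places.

3.218

f(2.5) = -16.91751, f(3.7) = 11.34730
z_2 = 3.70000 − 11.34730·(3.70000 − 2.50000) / (11.34730 − (-16.91751)) = 3.70000 − (13.61677)/(28.26481) = 3.21824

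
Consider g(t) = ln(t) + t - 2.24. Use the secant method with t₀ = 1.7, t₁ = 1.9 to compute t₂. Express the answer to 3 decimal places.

1.706

g(1.7) = -0.00937, g(1.9) = 0.30185
t₂ = 1.90000 − 0.30185·(1.90000 − 1.70000) / (0.30185 − (-0.00937)) = 1.90000 − (0.06037)/(0.31123) = 1.70602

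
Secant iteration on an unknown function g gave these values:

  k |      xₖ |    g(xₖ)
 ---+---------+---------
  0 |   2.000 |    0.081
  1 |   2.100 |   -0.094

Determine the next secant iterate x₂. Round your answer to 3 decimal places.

2.046

x₂ = 2.100 − (-0.094)·(2.100 − 2.000) / (-0.094 − 0.081)
   = 2.100 − (-0.00940)/(-0.17500) = 2.04629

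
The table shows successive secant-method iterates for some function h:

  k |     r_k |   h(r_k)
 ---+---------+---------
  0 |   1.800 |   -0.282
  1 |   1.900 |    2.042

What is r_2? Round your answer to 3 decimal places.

1.812

r_2 = 1.900 − 2.042·(1.900 − 1.800) / (2.042 − (-0.282))
   = 1.900 − (0.20420)/(2.32400) = 1.81213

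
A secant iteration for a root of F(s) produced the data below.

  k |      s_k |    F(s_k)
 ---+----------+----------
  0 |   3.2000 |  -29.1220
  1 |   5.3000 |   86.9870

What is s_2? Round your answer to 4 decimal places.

3.7267

s_2 = 5.3000 − 86.9870·(5.3000 − 3.2000) / (86.9870 − (-29.1220))
   = 5.3000 − (182.672700)/(116.109000) = 3.726714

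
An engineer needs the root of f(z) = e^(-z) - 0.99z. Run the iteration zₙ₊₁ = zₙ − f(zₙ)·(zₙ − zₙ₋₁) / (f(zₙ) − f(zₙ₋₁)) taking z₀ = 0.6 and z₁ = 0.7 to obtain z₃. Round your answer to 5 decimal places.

f(0.6) = -0.0451884, f(0.7) = -0.1964147
z₂ = 0.7000000 − (-0.1964147)·(0.7000000 − 0.6000000) / (-0.1964147 − (-0.0451884)) = 0.7000000 − (-0.0196415)/(-0.1512263) = 0.5701187
f(0.5701187) = 0.0010408
z₃ = 0.5701187 − 0.0010408·(0.5701187 − 0.7000000) / (0.0010408 − (-0.1964147)) = 0.5701187 − (-0.0001352)/(0.1974555) = 0.5708033

0.57080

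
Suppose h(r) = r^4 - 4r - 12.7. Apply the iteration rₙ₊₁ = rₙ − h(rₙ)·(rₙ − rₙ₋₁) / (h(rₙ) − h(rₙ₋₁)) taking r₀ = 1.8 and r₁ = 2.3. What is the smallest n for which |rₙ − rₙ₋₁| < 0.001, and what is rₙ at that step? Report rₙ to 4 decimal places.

h(1.8) = -9.402400, h(2.3) = 6.084100
r₂ = 2.300000 − 6.084100·(0.500000)/(15.486500) = 2.103568;  |Δ| = 0.196432
h(2.103568) = -1.533674
r₃ = 2.103568 − (-1.533674)·(-0.196432)/(-7.617774) = 2.143115;  |Δ| = 0.039547
h(2.143115) = -0.177343
r₄ = 2.143115 − (-0.177343)·(0.039547)/(1.356331) = 2.148286;  |Δ| = 0.005171
h(2.148286) = 0.006304
r₅ = 2.148286 − 0.006304·(0.005171)/(0.183648) = 2.148108;  |Δ| = 0.000178
|r₅ − r₄| = 0.000178 < 0.001

n = 5, rₙ = 2.1481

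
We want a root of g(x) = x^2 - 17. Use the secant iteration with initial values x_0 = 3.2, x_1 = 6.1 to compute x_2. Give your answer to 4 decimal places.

3.9269

g(3.2) = -6.760000, g(6.1) = 20.210000
x_2 = 6.100000 − 20.210000·(6.100000 − 3.200000) / (20.210000 − (-6.760000)) = 6.100000 − (58.609000)/(26.970000) = 3.926882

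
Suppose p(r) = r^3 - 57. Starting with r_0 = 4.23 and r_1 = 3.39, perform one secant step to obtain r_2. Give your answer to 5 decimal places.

3.80262

p(4.23) = 18.6869670, p(3.39) = -18.0417810
r_2 = 3.3900000 − (-18.0417810)·(3.3900000 − 4.2300000) / (-18.0417810 − 18.6869670) = 3.3900000 − (15.1550960)/(-36.7287480) = 3.8026222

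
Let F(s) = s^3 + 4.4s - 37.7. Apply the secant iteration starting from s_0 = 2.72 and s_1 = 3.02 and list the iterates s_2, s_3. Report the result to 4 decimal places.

F(2.72) = -5.608352, F(3.02) = 3.131608
s_2 = 3.020000 − 3.131608·(3.020000 − 2.720000) / (3.131608 − (-5.608352)) = 3.020000 − (0.939482)/(8.739960) = 2.912507
F(2.912507) = -0.179047
s_3 = 2.912507 − (-0.179047)·(2.912507 − 3.020000) / (-0.179047 − 3.131608) = 2.912507 − (0.019246)/(-3.310655) = 2.918321

2.9125, 2.9183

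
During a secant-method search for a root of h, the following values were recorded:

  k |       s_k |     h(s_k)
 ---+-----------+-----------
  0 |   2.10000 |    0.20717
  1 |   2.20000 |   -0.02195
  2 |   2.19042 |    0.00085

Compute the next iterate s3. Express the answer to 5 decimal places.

s3 = 2.19042 − 0.00085·(2.19042 − 2.20000) / (0.00085 − (-0.02195))
   = 2.19042 − (-0.0000081)/(0.0228000) = 2.1907771

2.19078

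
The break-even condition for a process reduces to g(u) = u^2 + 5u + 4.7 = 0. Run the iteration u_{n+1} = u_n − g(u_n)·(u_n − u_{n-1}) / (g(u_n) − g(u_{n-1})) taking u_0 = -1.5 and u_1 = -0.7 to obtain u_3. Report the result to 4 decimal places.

g(-1.5) = -0.550000, g(-0.7) = 1.690000
u_2 = -0.700000 − 1.690000·(-0.700000 − (-1.500000)) / (1.690000 − (-0.550000)) = -0.700000 − (1.352000)/(2.240000) = -1.303571
g(-1.303571) = -0.118559
u_3 = -1.303571 − (-0.118559)·(-1.303571 − (-0.700000)) / (-0.118559 − 1.690000) = -1.303571 − (0.071559)/(-1.808559) = -1.264005

-1.2640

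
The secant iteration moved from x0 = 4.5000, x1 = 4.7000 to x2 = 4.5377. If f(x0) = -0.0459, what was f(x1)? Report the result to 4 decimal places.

The secant line through (4.5000, -0.0459) and (4.7000, f(x1)) crosses zero at x2 = 4.5377.
So (4.5000, -0.0459), (4.7000, f(x1)), (4.5377, 0) are collinear:
f(x1) = -0.0459 · (4.7000 − 4.5377) / (4.5000 − 4.5377) = -0.0459 · (0.162300)/(-0.037700) = 0.197601

0.1976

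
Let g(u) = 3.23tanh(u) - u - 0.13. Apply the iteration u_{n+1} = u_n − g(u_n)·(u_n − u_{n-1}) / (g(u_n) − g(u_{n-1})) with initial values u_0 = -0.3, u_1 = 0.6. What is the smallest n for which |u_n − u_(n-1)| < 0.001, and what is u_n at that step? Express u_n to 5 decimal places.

g(-0.3) = -0.7709397, g(0.6) = 1.0046701
u_2 = 0.6000000 − 1.0046701·(0.9000000)/(1.7756098) = 0.0907648;  |Δ| = 0.5092352
g(0.0907648) = 0.0716030
u_3 = 0.0907648 − 0.0716030·(-0.5092352)/(-0.9330671) = 0.0516864;  |Δ| = 0.0390784
g(0.0516864) = -0.0148879
u_4 = 0.0516864 − (-0.0148879)·(-0.0390784)/(-0.0864909) = 0.0584130;  |Δ| = 0.0067267
g(0.0584130) = 0.0000468
u_5 = 0.0584130 − 0.0000468·(0.0067267)/(0.0149347) = 0.0583920;  |Δ| = 0.0000211
|u_5 − u_4| = 0.0000211 < 0.001

n = 5, u_n = 0.05839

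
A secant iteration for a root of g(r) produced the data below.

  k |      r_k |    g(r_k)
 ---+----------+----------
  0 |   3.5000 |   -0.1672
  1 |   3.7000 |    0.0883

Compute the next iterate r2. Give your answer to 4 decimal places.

r2 = 3.7000 − 0.0883·(3.7000 − 3.5000) / (0.0883 − (-0.1672))
   = 3.7000 − (0.017660)/(0.255500) = 3.630881

3.6309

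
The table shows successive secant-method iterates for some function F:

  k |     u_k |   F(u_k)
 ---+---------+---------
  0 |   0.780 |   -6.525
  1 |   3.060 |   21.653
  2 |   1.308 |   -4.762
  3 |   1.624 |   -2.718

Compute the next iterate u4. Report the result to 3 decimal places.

u4 = 1.624 − (-2.718)·(1.624 − 1.308) / (-2.718 − (-4.762))
   = 1.624 − (-0.85889)/(2.04400) = 2.04420

2.044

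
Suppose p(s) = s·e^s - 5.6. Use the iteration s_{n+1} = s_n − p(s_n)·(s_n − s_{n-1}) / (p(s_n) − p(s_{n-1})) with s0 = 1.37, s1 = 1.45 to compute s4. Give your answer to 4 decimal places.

1.3920

p(1.37) = -0.208570, p(1.45) = 0.581516
s2 = 1.450000 − 0.581516·(1.450000 − 1.370000) / (0.581516 − (-0.208570)) = 1.450000 − (0.046521)/(0.790086) = 1.391119
p(1.391119) = -0.008616
s3 = 1.391119 − (-0.008616)·(1.391119 − 1.450000) / (-0.008616 − 0.581516) = 1.391119 − (0.000507)/(-0.590132) = 1.391978
p(1.391978) = -0.000349
s4 = 1.391978 − (-0.000349)·(1.391978 − 1.391119) / (-0.000349 − (-0.008616)) = 1.391978 − (0.000000)/(0.008267) = 1.392015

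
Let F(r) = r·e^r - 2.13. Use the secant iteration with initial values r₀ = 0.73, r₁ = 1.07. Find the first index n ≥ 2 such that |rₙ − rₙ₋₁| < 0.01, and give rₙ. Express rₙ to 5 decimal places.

F(0.73) = -0.6151912, F(1.07) = 0.9894561
r₂ = 1.0700000 − 0.9894561·(0.3400000)/(1.6046472) = 0.8603495;  |Δ| = 0.2096505
F(0.8603495) = -0.0961451
r₃ = 0.8603495 − (-0.0961451)·(-0.2096505)/(-1.0856012) = 0.8789170;  |Δ| = 0.0185675
F(0.8789170) = -0.0133129
r₄ = 0.8789170 − (-0.0133129)·(0.0185675)/(0.0828321) = 0.8819012;  |Δ| = 0.0029842
|r₄ − r₃| = 0.0029842 < 0.01

n = 4, rₙ = 0.88190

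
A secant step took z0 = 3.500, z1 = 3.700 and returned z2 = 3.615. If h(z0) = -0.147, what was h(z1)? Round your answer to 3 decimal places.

0.109

The secant line through (3.500, -0.147) and (3.700, h(z1)) crosses zero at z2 = 3.615.
So (3.500, -0.147), (3.700, h(z1)), (3.615, 0) are collinear:
h(z1) = -0.147 · (3.700 − 3.615) / (3.500 − 3.615) = -0.147 · (0.08500)/(-0.11500) = 0.10865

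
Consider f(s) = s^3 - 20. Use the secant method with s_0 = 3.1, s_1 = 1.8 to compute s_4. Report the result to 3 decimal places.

2.711

f(3.1) = 9.79100, f(1.8) = -14.16800
s_2 = 1.80000 − (-14.16800)·(1.80000 − 3.10000) / (-14.16800 − 9.79100) = 1.80000 − (18.41840)/(-23.95900) = 2.56875
f(2.56875) = -3.05023
s_3 = 2.56875 − (-3.05023)·(2.56875 − 1.80000) / (-3.05023 − (-14.16800)) = 2.56875 − (-2.34485)/(11.11777) = 2.77966
f(2.77966) = 1.47700
s_4 = 2.77966 − 1.47700·(2.77966 − 2.56875) / (1.47700 − (-3.05023)) = 2.77966 − (0.31152)/(4.52723) = 2.71085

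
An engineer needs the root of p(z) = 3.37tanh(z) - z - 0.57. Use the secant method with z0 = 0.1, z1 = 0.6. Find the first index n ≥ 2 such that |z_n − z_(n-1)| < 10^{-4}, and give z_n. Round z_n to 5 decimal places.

p(0.1) = -0.3341189, p(0.6) = 0.6398570
z2 = 0.6000000 − 0.6398570·(0.5000000)/(0.9739759) = 0.2715232;  |Δ| = 0.3284768
p(0.2715232) = 0.0516669
z3 = 0.2715232 − 0.0516669·(-0.3284768)/(-0.5881901) = 0.2426696;  |Δ| = 0.0288536
p(0.2426696) = -0.0105567
z4 = 0.2426696 − (-0.0105567)·(-0.0288536)/(-0.0622236) = 0.2475648;  |Δ| = 0.0048952
p(0.2475648) = 0.0000922
z5 = 0.2475648 − 0.0000922·(0.0048952)/(0.0106489) = 0.2475224;  |Δ| = 0.0000424
|z5 − z4| = 0.0000424 < 10^{-4}

n = 5, z_n = 0.24752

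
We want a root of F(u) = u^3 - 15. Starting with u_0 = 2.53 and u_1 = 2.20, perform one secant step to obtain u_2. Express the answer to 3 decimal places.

F(2.53) = 1.19428, F(2.20) = -4.35200
u_2 = 2.20000 − (-4.35200)·(2.20000 − 2.53000) / (-4.35200 − 1.19428) = 2.20000 − (1.43616)/(-5.54628) = 2.45894

2.459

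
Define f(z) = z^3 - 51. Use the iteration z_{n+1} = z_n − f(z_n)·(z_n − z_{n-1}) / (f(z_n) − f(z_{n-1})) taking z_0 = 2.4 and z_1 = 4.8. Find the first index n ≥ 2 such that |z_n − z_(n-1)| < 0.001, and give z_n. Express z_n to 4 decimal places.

n = 6, z_n = 3.7084

f(2.4) = -37.176000, f(4.8) = 59.592000
z_2 = 4.800000 − 59.592000·(2.400000)/(96.768000) = 3.322024;  |Δ| = 1.477976
f(3.322024) = -14.338669
z_3 = 3.322024 − (-14.338669)·(-1.477976)/(-73.930669) = 3.608674;  |Δ| = 0.286650
f(3.608674) = -4.005957
z_4 = 3.608674 − (-4.005957)·(0.286650)/(10.332713) = 3.719807;  |Δ| = 0.111133
f(3.719807) = 0.470825
z_5 = 3.719807 − 0.470825·(0.111133)/(4.476782) = 3.708119;  |Δ| = 0.011688
f(3.708119) = -0.012828
z_6 = 3.708119 − (-0.012828)·(-0.011688)/(-0.483653) = 3.708429;  |Δ| = 0.000310
|z_6 − z_5| = 0.000310 < 0.001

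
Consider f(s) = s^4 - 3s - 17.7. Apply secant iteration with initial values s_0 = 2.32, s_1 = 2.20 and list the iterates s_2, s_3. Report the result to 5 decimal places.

f(2.32) = 4.3102298, f(2.20) = -0.8744000
s_2 = 2.2000000 − (-0.8744000)·(2.2000000 − 2.3200000) / (-0.8744000 − 4.3102298) = 2.2000000 − (0.1049280)/(-5.1846298) = 2.2202383
f(2.2202383) = -0.0611584
s_3 = 2.2202383 − (-0.0611584)·(2.2202383 − 2.2000000) / (-0.0611584 − (-0.8744000)) = 2.2202383 − (-0.0012377)/(0.8132416) = 2.2217603

2.22024, 2.22176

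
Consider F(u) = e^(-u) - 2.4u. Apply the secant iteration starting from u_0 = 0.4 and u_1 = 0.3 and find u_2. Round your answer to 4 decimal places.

F(0.4) = -0.289680, F(0.3) = 0.020818
u_2 = 0.300000 − 0.020818·(0.300000 − 0.400000) / (0.020818 − (-0.289680)) = 0.300000 − (-0.002082)/(0.310498) = 0.306705

0.3067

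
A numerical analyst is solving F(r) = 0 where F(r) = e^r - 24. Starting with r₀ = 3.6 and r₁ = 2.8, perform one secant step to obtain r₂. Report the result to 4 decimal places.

F(3.6) = 12.598234, F(2.8) = -7.555353
r₂ = 2.800000 − (-7.555353)·(2.800000 − 3.600000) / (-7.555353 − 12.598234) = 2.800000 − (6.044283)/(-20.153588) = 3.099911

3.0999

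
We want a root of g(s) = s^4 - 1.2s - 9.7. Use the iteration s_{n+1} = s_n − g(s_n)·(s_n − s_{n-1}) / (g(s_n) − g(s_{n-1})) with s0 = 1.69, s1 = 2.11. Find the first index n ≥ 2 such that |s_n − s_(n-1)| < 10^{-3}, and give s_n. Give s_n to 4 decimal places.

n = 5, s_n = 1.8585

g(1.69) = -3.570693, g(2.11) = 7.589194
s2 = 2.110000 − 7.589194·(0.420000)/(11.159887) = 1.824382;  |Δ| = 0.285618
g(1.824382) = -0.811207
s3 = 1.824382 − (-0.811207)·(-0.285618)/(-8.400402) = 1.851964;  |Δ| = 0.027581
g(1.851964) = -0.159037
s4 = 1.851964 − (-0.159037)·(0.027581)/(0.652171) = 1.858690;  |Δ| = 0.006726
g(1.858690) = 0.004713
s5 = 1.858690 − 0.004713·(0.006726)/(0.163750) = 1.858496;  |Δ| = 0.000194
|s5 − s4| = 0.000194 < 10^{-3}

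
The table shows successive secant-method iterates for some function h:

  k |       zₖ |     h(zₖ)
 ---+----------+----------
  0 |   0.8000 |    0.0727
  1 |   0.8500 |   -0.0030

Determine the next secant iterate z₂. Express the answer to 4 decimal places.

0.8480

z₂ = 0.8500 − (-0.0030)·(0.8500 − 0.8000) / (-0.0030 − 0.0727)
   = 0.8500 − (-0.000150)/(-0.075700) = 0.848018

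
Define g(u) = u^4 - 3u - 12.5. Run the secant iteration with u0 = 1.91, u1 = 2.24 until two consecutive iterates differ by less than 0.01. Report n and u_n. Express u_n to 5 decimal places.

g(1.91) = -4.9213664, g(2.24) = 5.9563098
u2 = 2.2400000 − 5.9563098·(0.3300000)/(10.8776762) = 2.0593013;  |Δ| = 0.1806987
g(2.0593013) = -0.6941830
u3 = 2.0593013 − (-0.6941830)·(-0.1806987)/(-6.6504927) = 2.0781627;  |Δ| = 0.0188615
g(2.0781627) = -0.0827974
u4 = 2.0781627 − (-0.0827974)·(0.0188615)/(0.6113856) = 2.0807171;  |Δ| = 0.0025543
|u4 − u3| = 0.0025543 < 0.01

n = 4, u_n = 2.08072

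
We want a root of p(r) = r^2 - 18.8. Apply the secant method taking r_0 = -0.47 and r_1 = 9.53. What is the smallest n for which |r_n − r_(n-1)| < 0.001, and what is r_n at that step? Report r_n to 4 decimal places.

p(-0.47) = -18.579100, p(9.53) = 72.020900
r_2 = 9.530000 − 72.020900·(10.000000)/(90.600000) = 1.580673;  |Δ| = 7.949327
p(1.580673) = -16.301472
r_3 = 1.580673 − (-16.301472)·(-7.949327)/(-88.322372) = 3.047864;  |Δ| = 1.467190
p(3.047864) = -9.510528
r_4 = 3.047864 − (-9.510528)·(1.467190)/(6.790944) = 5.102623;  |Δ| = 2.054759
p(5.102623) = 7.236757
r_5 = 5.102623 − 7.236757·(2.054759)/(16.747284) = 4.214730;  |Δ| = 0.887893
p(4.214730) = -1.036052
r_6 = 4.214730 − (-1.036052)·(-0.887893)/(-8.272809) = 4.325926;  |Δ| = 0.111196
p(4.325926) = -0.086366
r_7 = 4.325926 − (-0.086366)·(0.111196)/(0.949686) = 4.336038;  |Δ| = 0.010112
p(4.336038) = 0.001227
r_8 = 4.336038 − 0.001227·(0.010112)/(0.087592) = 4.335897;  |Δ| = 0.000142
|r_8 − r_7| = 0.000142 < 0.001

n = 8, r_n = 4.3359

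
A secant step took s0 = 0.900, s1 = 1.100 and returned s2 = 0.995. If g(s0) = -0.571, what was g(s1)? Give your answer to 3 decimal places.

The secant line through (0.900, -0.571) and (1.100, g(s1)) crosses zero at s2 = 0.995.
So (0.900, -0.571), (1.100, g(s1)), (0.995, 0) are collinear:
g(s1) = -0.571 · (1.100 − 0.995) / (0.900 − 0.995) = -0.571 · (0.10500)/(-0.09500) = 0.63111

0.631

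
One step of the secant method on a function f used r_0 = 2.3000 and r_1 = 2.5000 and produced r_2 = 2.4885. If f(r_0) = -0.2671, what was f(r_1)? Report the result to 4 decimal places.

0.0163

The secant line through (2.3000, -0.2671) and (2.5000, f(r_1)) crosses zero at r_2 = 2.4885.
So (2.3000, -0.2671), (2.5000, f(r_1)), (2.4885, 0) are collinear:
f(r_1) = -0.2671 · (2.5000 − 2.4885) / (2.3000 − 2.4885) = -0.2671 · (0.011500)/(-0.188500) = 0.016295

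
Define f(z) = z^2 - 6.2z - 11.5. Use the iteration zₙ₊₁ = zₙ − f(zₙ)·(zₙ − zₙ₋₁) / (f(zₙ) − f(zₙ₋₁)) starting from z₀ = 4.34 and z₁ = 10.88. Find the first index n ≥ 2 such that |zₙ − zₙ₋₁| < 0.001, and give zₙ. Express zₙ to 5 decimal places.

f(4.34) = -19.5724000, f(10.88) = 39.4184000
z₂ = 10.8800000 − 39.4184000·(6.5400000)/(58.9908000) = 6.5098891;  |Δ| = 4.3701109
f(6.5098891) = -9.4826561
z₃ = 6.5098891 − (-9.4826561)·(-4.3701109)/(-48.9010561) = 7.3573199;  |Δ| = 0.8474307
f(7.3573199) = -2.9852274
z₄ = 7.3573199 − (-2.9852274)·(0.8474307)/(6.4974286) = 7.7466698;  |Δ| = 0.3893499
f(7.7466698) = 0.4815405
z₅ = 7.7466698 − 0.4815405·(0.3893499)/(3.4667679) = 7.6925884;  |Δ| = 0.0540814
f(7.6925884) = -0.0181318
z₆ = 7.6925884 − (-0.0181318)·(-0.0540814)/(-0.4996723) = 7.6945509;  |Δ| = 0.0019625
f(7.6945509) = -0.0001023
z₇ = 7.6945509 − (-0.0001023)·(0.0019625)/(0.0180295) = 7.6945620;  |Δ| = 0.0000111
|z₇ − z₆| = 0.0000111 < 0.001

n = 7, zₙ = 7.69456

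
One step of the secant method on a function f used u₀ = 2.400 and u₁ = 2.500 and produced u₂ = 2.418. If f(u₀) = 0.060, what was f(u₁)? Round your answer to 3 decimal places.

The secant line through (2.400, 0.060) and (2.500, f(u₁)) crosses zero at u₂ = 2.418.
So (2.400, 0.060), (2.500, f(u₁)), (2.418, 0) are collinear:
f(u₁) = 0.060 · (2.500 − 2.418) / (2.400 − 2.418) = 0.060 · (0.08200)/(-0.01800) = -0.27333

-0.273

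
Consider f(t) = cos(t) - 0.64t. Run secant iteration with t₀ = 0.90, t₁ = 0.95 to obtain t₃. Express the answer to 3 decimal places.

f(0.90) = 0.04561, f(0.95) = -0.02632
t₂ = 0.95000 − (-0.02632)·(0.95000 − 0.90000) / (-0.02632 − 0.04561) = 0.95000 − (-0.00132)/(-0.07193) = 0.93171
f(0.93171) = 0.00017
t₃ = 0.93171 − 0.00017·(0.93171 − 0.95000) / (0.00017 − (-0.02632)) = 0.93171 − (0.00000)/(0.02649) = 0.93183

0.932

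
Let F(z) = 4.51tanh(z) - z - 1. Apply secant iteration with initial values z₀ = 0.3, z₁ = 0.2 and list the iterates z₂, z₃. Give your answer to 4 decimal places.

0.2957, 0.2956

F(0.3) = 0.013820, F(0.2) = -0.309837
z₂ = 0.200000 − (-0.309837)·(0.200000 − 0.300000) / (-0.309837 − 0.013820) = 0.200000 − (0.030984)/(-0.323657) = 0.295730
F(0.295730) = 0.000445
z₃ = 0.295730 − 0.000445·(0.295730 − 0.200000) / (0.000445 − (-0.309837)) = 0.295730 − (0.000043)/(0.310282) = 0.295593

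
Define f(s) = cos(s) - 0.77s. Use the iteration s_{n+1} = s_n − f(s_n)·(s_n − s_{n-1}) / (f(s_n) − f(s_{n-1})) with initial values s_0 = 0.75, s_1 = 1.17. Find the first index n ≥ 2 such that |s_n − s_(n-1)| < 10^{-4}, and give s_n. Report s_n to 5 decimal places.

n = 5, s_n = 0.85360

f(0.75) = 0.1541889, f(1.17) = -0.5107483
s_2 = 1.1700000 − (-0.5107483)·(0.4200000)/(-0.6649372) = 0.8473916;  |Δ| = 0.3226084
f(0.8473916) = 0.0094489
s_3 = 0.8473916 − 0.0094489·(-0.3226084)/(0.5201973) = 0.8532515;  |Δ| = 0.0058599
f(0.8532515) = 0.0005331
s_4 = 0.8532515 − 0.0005331·(0.0058599)/(-0.0089158) = 0.8536020;  |Δ| = 0.0003504
f(0.8536020) = -0.0000007
s_5 = 0.8536020 − (-0.0000007)·(0.0003504)/(-0.0005339) = 0.8536015;  |Δ| = 0.0000005
|s_5 − s_4| = 0.0000005 < 10^{-4}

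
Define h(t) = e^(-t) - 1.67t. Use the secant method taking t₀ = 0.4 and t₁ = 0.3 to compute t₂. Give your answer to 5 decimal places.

h(0.4) = 0.0023200, h(0.3) = 0.2398182
t₂ = 0.3000000 − 0.2398182·(0.3000000 − 0.4000000) / (0.2398182 − 0.0023200) = 0.3000000 − (-0.0239818)/(0.2374982) = 0.4009769

0.40098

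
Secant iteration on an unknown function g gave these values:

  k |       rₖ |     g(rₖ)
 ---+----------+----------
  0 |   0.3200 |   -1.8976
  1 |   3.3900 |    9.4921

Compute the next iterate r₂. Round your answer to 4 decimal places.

0.8315

r₂ = 3.3900 − 9.4921·(3.3900 − 0.3200) / (9.4921 − (-1.8976))
   = 3.3900 − (29.140747)/(11.389700) = 0.831482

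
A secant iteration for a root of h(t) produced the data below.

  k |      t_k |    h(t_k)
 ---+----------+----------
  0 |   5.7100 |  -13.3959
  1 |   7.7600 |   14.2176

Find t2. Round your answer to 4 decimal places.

t2 = 7.7600 − 14.2176·(7.7600 − 5.7100) / (14.2176 − (-13.3959))
   = 7.7600 − (29.146080)/(27.613500) = 6.704499

6.7045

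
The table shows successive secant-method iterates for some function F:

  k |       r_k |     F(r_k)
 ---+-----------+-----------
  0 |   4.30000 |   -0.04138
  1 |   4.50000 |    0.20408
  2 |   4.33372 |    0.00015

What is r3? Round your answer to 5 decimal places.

r3 = 4.33372 − 0.00015·(4.33372 − 4.50000) / (0.00015 − 0.20408)
   = 4.33372 − (-0.0000249)/(-0.2039300) = 4.3335977

4.33360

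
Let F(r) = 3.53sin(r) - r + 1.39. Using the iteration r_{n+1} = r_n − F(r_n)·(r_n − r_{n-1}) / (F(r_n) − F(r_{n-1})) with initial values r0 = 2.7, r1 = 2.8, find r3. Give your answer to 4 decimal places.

2.7470

F(2.7) = 0.198651, F(2.8) = -0.227492
r2 = 2.800000 − (-0.227492)·(2.800000 − 2.700000) / (-0.227492 − 0.198651) = 2.800000 − (-0.022749)/(-0.426143) = 2.746616
F(2.746616) = 0.001681
r3 = 2.746616 − 0.001681·(2.746616 − 2.800000) / (0.001681 − (-0.227492)) = 2.746616 − (-0.000090)/(0.229172) = 2.747008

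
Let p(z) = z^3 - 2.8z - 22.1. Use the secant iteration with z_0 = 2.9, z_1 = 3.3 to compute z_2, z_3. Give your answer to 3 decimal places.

3.124, 3.137

p(2.9) = -5.83100, p(3.3) = 4.59700
z_2 = 3.30000 − 4.59700·(3.30000 − 2.90000) / (4.59700 − (-5.83100)) = 3.30000 − (1.83880)/(10.42800) = 3.12367
p(3.12367) = -0.36772
z_3 = 3.12367 − (-0.36772)·(3.12367 − 3.30000) / (-0.36772 − 4.59700) = 3.12367 − (0.06484)/(-4.96472) = 3.13673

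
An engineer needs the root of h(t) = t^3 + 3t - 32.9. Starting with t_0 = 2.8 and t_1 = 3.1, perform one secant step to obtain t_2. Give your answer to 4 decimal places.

2.8875

h(2.8) = -2.548000, h(3.1) = 6.191000
t_2 = 3.100000 − 6.191000·(3.100000 − 2.800000) / (6.191000 − (-2.548000)) = 3.100000 − (1.857300)/(8.739000) = 2.887470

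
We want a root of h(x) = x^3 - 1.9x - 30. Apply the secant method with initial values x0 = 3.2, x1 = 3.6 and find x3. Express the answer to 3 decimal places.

3.310

h(3.2) = -3.31200, h(3.6) = 9.81600
x2 = 3.60000 − 9.81600·(3.60000 − 3.20000) / (9.81600 − (-3.31200)) = 3.60000 − (3.92640)/(13.12800) = 3.30091
h(3.30091) = -0.30487
x3 = 3.30091 − (-0.30487)·(3.30091 − 3.60000) / (-0.30487 − 9.81600) = 3.30091 − (0.09118)/(-10.12087) = 3.30992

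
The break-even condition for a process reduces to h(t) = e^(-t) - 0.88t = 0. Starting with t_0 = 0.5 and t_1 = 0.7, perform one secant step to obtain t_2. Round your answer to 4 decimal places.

h(0.5) = 0.166531, h(0.7) = -0.119415
t_2 = 0.700000 − (-0.119415)·(0.700000 − 0.500000) / (-0.119415 − 0.166531) = 0.700000 − (-0.023883)/(-0.285945) = 0.616477

0.6165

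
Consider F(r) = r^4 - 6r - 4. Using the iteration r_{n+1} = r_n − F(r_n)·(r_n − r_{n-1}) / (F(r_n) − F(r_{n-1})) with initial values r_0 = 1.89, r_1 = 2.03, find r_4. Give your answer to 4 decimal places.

2.0000

F(1.89) = -2.580102, F(2.03) = 0.801817
r_2 = 2.030000 − 0.801817·(2.030000 − 1.890000) / (0.801817 − (-2.580102)) = 2.030000 − (0.112254)/(3.381918) = 1.996807
F(1.996807) = -0.082761
r_3 = 1.996807 − (-0.082761)·(1.996807 − 2.030000) / (-0.082761 − 0.801817) = 1.996807 − (0.002747)/(-0.884578) = 1.999913
F(1.999913) = -0.002262
r_4 = 1.999913 − (-0.002262)·(1.999913 − 1.996807) / (-0.002262 − (-0.082761)) = 1.999913 − (-0.000007)/(0.080498) = 2.000000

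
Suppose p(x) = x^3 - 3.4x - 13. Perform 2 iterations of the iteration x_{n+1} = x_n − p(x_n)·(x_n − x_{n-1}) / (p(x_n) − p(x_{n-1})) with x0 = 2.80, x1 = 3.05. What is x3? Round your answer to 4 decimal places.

2.8277

p(2.80) = -0.568000, p(3.05) = 5.002625
x2 = 3.050000 − 5.002625·(3.050000 − 2.800000) / (5.002625 − (-0.568000)) = 3.050000 − (1.250656)/(5.570625) = 2.825491
p(2.825491) = -0.049649
x3 = 2.825491 − (-0.049649)·(2.825491 − 3.050000) / (-0.049649 − 5.002625) = 2.825491 − (0.011147)/(-5.052274) = 2.827697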